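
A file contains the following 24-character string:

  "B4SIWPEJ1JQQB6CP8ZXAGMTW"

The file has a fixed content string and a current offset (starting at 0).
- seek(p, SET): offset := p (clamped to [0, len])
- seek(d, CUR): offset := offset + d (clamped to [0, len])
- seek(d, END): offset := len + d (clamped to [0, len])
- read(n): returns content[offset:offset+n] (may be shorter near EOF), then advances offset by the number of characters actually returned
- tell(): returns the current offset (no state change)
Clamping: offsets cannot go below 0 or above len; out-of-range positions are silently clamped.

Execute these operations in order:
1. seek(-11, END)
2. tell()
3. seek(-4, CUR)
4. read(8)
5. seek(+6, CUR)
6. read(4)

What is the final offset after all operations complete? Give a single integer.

Answer: 24

Derivation:
After 1 (seek(-11, END)): offset=13
After 2 (tell()): offset=13
After 3 (seek(-4, CUR)): offset=9
After 4 (read(8)): returned 'JQQB6CP8', offset=17
After 5 (seek(+6, CUR)): offset=23
After 6 (read(4)): returned 'W', offset=24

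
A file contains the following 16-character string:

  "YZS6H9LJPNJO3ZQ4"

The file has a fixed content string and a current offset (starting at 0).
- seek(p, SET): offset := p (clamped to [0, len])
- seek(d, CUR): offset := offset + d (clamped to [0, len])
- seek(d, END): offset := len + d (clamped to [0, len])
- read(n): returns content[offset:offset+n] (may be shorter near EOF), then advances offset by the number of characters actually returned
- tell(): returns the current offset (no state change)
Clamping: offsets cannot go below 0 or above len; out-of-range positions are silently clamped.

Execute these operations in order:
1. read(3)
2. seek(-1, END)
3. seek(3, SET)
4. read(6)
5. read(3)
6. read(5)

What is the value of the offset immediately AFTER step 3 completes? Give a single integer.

Answer: 3

Derivation:
After 1 (read(3)): returned 'YZS', offset=3
After 2 (seek(-1, END)): offset=15
After 3 (seek(3, SET)): offset=3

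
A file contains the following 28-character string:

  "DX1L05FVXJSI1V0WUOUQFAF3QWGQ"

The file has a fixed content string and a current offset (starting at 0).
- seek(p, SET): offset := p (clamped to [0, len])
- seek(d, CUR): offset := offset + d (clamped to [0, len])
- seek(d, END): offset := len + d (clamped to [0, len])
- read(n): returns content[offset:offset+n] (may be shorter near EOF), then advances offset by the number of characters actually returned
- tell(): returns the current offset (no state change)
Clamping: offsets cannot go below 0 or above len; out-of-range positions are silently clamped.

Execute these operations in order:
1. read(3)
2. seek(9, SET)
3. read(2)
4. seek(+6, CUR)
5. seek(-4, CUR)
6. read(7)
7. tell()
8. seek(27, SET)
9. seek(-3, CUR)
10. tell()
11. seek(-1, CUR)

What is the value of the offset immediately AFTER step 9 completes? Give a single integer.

Answer: 24

Derivation:
After 1 (read(3)): returned 'DX1', offset=3
After 2 (seek(9, SET)): offset=9
After 3 (read(2)): returned 'JS', offset=11
After 4 (seek(+6, CUR)): offset=17
After 5 (seek(-4, CUR)): offset=13
After 6 (read(7)): returned 'V0WUOUQ', offset=20
After 7 (tell()): offset=20
After 8 (seek(27, SET)): offset=27
After 9 (seek(-3, CUR)): offset=24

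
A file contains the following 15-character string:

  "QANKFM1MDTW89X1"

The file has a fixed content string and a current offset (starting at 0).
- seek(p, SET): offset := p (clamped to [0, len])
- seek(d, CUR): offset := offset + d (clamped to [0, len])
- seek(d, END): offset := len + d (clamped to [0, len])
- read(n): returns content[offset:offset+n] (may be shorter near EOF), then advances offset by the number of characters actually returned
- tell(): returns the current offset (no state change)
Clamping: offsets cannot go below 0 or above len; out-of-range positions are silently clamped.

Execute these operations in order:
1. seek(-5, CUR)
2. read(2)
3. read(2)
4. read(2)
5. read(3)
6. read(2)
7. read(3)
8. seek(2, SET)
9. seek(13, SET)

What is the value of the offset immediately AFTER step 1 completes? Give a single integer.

Answer: 0

Derivation:
After 1 (seek(-5, CUR)): offset=0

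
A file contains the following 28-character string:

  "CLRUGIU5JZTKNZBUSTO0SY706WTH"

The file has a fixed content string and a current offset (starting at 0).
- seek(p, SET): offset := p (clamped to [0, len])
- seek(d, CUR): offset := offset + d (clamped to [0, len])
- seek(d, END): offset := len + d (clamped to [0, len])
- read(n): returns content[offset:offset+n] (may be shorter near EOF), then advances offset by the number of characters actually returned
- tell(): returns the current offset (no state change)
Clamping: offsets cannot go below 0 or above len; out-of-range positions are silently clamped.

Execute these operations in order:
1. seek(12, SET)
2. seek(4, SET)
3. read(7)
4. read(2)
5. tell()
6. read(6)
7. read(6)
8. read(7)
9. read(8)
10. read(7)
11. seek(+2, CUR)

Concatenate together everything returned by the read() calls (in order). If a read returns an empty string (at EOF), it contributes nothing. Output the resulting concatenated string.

Answer: GIU5JZTKNZBUSTO0SY706WTH

Derivation:
After 1 (seek(12, SET)): offset=12
After 2 (seek(4, SET)): offset=4
After 3 (read(7)): returned 'GIU5JZT', offset=11
After 4 (read(2)): returned 'KN', offset=13
After 5 (tell()): offset=13
After 6 (read(6)): returned 'ZBUSTO', offset=19
After 7 (read(6)): returned '0SY706', offset=25
After 8 (read(7)): returned 'WTH', offset=28
After 9 (read(8)): returned '', offset=28
After 10 (read(7)): returned '', offset=28
After 11 (seek(+2, CUR)): offset=28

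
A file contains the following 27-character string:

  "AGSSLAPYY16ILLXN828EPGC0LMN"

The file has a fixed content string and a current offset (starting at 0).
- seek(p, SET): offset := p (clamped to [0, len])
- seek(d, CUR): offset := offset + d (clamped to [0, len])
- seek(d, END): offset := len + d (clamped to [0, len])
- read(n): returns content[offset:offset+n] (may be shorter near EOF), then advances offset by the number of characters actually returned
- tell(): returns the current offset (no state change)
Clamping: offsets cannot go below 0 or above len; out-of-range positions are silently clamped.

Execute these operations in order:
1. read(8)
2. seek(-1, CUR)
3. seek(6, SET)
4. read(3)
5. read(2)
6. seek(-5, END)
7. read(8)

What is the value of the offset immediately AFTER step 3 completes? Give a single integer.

After 1 (read(8)): returned 'AGSSLAPY', offset=8
After 2 (seek(-1, CUR)): offset=7
After 3 (seek(6, SET)): offset=6

Answer: 6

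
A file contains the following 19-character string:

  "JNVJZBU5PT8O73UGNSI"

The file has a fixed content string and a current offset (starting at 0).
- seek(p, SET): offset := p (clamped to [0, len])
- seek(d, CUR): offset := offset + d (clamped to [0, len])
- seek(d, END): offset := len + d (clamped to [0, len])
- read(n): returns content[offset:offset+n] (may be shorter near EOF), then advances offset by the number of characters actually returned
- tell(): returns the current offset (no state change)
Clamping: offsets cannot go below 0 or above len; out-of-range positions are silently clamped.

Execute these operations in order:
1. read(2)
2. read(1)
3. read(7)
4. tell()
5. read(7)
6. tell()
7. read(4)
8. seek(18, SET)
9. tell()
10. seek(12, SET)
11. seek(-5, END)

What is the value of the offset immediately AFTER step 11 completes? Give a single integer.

After 1 (read(2)): returned 'JN', offset=2
After 2 (read(1)): returned 'V', offset=3
After 3 (read(7)): returned 'JZBU5PT', offset=10
After 4 (tell()): offset=10
After 5 (read(7)): returned '8O73UGN', offset=17
After 6 (tell()): offset=17
After 7 (read(4)): returned 'SI', offset=19
After 8 (seek(18, SET)): offset=18
After 9 (tell()): offset=18
After 10 (seek(12, SET)): offset=12
After 11 (seek(-5, END)): offset=14

Answer: 14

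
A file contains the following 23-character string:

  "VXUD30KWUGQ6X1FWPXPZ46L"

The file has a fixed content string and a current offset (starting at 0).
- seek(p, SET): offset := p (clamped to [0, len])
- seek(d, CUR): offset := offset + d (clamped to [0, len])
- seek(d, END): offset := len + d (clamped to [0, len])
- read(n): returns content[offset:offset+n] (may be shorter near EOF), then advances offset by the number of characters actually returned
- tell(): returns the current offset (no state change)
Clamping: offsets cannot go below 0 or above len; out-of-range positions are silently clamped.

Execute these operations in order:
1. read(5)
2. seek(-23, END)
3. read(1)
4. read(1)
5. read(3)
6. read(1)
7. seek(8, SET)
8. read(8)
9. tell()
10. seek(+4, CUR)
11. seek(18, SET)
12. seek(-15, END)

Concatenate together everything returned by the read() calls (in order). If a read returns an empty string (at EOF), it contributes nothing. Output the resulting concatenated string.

Answer: VXUD3VXUD30UGQ6X1FW

Derivation:
After 1 (read(5)): returned 'VXUD3', offset=5
After 2 (seek(-23, END)): offset=0
After 3 (read(1)): returned 'V', offset=1
After 4 (read(1)): returned 'X', offset=2
After 5 (read(3)): returned 'UD3', offset=5
After 6 (read(1)): returned '0', offset=6
After 7 (seek(8, SET)): offset=8
After 8 (read(8)): returned 'UGQ6X1FW', offset=16
After 9 (tell()): offset=16
After 10 (seek(+4, CUR)): offset=20
After 11 (seek(18, SET)): offset=18
After 12 (seek(-15, END)): offset=8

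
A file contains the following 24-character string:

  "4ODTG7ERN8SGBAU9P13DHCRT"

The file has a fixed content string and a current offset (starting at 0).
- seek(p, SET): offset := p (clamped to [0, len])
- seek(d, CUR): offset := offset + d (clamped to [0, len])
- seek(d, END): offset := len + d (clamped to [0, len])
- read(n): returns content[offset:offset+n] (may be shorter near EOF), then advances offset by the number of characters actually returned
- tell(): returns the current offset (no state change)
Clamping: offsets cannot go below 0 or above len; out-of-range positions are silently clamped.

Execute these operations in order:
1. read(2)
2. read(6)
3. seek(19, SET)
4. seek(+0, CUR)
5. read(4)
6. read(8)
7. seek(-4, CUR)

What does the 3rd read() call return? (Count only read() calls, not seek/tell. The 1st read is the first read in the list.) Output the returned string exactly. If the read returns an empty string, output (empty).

Answer: DHCR

Derivation:
After 1 (read(2)): returned '4O', offset=2
After 2 (read(6)): returned 'DTG7ER', offset=8
After 3 (seek(19, SET)): offset=19
After 4 (seek(+0, CUR)): offset=19
After 5 (read(4)): returned 'DHCR', offset=23
After 6 (read(8)): returned 'T', offset=24
After 7 (seek(-4, CUR)): offset=20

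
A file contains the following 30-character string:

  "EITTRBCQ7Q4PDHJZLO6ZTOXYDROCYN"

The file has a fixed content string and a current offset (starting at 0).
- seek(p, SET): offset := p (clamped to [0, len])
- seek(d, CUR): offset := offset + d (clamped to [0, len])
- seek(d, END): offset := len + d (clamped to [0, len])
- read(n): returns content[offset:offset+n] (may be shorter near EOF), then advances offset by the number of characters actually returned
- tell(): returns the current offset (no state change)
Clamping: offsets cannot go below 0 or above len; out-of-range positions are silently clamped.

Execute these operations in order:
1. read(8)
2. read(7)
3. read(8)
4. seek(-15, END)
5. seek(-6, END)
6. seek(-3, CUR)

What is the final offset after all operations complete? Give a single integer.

Answer: 21

Derivation:
After 1 (read(8)): returned 'EITTRBCQ', offset=8
After 2 (read(7)): returned '7Q4PDHJ', offset=15
After 3 (read(8)): returned 'ZLO6ZTOX', offset=23
After 4 (seek(-15, END)): offset=15
After 5 (seek(-6, END)): offset=24
After 6 (seek(-3, CUR)): offset=21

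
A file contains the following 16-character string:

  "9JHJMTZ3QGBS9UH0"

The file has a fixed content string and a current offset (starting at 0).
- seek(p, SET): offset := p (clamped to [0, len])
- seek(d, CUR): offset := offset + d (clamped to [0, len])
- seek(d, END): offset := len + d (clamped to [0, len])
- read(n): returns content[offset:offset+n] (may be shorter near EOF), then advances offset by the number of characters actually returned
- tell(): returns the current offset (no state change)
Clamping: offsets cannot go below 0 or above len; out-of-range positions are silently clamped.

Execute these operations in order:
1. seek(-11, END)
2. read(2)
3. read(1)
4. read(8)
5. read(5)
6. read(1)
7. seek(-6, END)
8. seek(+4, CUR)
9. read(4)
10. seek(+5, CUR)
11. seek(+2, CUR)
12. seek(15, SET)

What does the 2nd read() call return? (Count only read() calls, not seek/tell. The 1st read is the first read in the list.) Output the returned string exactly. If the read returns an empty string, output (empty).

After 1 (seek(-11, END)): offset=5
After 2 (read(2)): returned 'TZ', offset=7
After 3 (read(1)): returned '3', offset=8
After 4 (read(8)): returned 'QGBS9UH0', offset=16
After 5 (read(5)): returned '', offset=16
After 6 (read(1)): returned '', offset=16
After 7 (seek(-6, END)): offset=10
After 8 (seek(+4, CUR)): offset=14
After 9 (read(4)): returned 'H0', offset=16
After 10 (seek(+5, CUR)): offset=16
After 11 (seek(+2, CUR)): offset=16
After 12 (seek(15, SET)): offset=15

Answer: 3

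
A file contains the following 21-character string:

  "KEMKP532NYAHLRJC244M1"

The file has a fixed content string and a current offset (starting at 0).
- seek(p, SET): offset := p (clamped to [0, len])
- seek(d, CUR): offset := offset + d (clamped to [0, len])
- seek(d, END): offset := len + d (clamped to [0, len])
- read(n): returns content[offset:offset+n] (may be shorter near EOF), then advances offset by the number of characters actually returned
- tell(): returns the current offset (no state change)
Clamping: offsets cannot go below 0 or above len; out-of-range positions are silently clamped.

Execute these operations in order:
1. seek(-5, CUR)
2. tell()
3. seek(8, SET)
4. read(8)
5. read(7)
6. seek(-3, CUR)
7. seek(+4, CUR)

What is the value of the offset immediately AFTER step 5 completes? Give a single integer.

Answer: 21

Derivation:
After 1 (seek(-5, CUR)): offset=0
After 2 (tell()): offset=0
After 3 (seek(8, SET)): offset=8
After 4 (read(8)): returned 'NYAHLRJC', offset=16
After 5 (read(7)): returned '244M1', offset=21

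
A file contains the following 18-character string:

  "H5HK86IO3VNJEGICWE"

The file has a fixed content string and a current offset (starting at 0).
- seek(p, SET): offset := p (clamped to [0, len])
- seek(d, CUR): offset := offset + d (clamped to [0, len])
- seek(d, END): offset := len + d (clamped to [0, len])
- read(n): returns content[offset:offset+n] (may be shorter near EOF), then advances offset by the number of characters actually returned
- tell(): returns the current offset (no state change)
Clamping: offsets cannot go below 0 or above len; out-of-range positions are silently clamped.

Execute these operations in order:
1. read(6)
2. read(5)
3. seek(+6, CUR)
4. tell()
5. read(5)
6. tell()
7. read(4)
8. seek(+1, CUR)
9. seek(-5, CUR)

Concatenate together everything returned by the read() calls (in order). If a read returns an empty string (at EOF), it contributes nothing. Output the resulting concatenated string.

Answer: H5HK86IO3VNE

Derivation:
After 1 (read(6)): returned 'H5HK86', offset=6
After 2 (read(5)): returned 'IO3VN', offset=11
After 3 (seek(+6, CUR)): offset=17
After 4 (tell()): offset=17
After 5 (read(5)): returned 'E', offset=18
After 6 (tell()): offset=18
After 7 (read(4)): returned '', offset=18
After 8 (seek(+1, CUR)): offset=18
After 9 (seek(-5, CUR)): offset=13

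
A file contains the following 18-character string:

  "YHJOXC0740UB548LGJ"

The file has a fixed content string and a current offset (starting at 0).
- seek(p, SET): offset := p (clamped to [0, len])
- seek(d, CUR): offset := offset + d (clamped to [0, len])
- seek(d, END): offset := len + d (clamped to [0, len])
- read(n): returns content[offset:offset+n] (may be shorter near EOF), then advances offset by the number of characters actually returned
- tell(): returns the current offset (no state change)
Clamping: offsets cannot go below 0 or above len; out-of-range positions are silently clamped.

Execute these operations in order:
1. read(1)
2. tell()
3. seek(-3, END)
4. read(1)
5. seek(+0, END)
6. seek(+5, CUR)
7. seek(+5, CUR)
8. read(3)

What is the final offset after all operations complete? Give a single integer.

After 1 (read(1)): returned 'Y', offset=1
After 2 (tell()): offset=1
After 3 (seek(-3, END)): offset=15
After 4 (read(1)): returned 'L', offset=16
After 5 (seek(+0, END)): offset=18
After 6 (seek(+5, CUR)): offset=18
After 7 (seek(+5, CUR)): offset=18
After 8 (read(3)): returned '', offset=18

Answer: 18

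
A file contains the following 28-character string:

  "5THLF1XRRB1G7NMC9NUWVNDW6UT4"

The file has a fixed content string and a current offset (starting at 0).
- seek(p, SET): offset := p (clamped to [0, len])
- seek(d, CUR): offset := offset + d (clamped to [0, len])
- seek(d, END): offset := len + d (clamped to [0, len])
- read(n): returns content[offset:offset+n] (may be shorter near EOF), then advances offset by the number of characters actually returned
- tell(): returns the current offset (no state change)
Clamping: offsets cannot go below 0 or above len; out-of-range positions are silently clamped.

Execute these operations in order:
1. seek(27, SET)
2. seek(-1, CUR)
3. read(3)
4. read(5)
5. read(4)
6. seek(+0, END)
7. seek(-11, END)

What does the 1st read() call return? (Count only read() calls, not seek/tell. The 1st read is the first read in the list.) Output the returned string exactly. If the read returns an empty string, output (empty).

Answer: T4

Derivation:
After 1 (seek(27, SET)): offset=27
After 2 (seek(-1, CUR)): offset=26
After 3 (read(3)): returned 'T4', offset=28
After 4 (read(5)): returned '', offset=28
After 5 (read(4)): returned '', offset=28
After 6 (seek(+0, END)): offset=28
After 7 (seek(-11, END)): offset=17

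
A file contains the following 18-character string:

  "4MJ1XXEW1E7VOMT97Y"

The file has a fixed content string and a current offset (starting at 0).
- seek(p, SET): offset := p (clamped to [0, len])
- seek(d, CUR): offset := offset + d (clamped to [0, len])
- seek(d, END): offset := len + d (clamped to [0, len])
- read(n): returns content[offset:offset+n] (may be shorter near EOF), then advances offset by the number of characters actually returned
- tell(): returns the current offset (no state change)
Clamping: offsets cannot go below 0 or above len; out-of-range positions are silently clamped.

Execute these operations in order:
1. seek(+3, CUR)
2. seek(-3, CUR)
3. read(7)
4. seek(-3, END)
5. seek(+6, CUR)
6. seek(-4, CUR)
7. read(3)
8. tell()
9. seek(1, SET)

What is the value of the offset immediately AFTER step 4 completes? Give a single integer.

After 1 (seek(+3, CUR)): offset=3
After 2 (seek(-3, CUR)): offset=0
After 3 (read(7)): returned '4MJ1XXE', offset=7
After 4 (seek(-3, END)): offset=15

Answer: 15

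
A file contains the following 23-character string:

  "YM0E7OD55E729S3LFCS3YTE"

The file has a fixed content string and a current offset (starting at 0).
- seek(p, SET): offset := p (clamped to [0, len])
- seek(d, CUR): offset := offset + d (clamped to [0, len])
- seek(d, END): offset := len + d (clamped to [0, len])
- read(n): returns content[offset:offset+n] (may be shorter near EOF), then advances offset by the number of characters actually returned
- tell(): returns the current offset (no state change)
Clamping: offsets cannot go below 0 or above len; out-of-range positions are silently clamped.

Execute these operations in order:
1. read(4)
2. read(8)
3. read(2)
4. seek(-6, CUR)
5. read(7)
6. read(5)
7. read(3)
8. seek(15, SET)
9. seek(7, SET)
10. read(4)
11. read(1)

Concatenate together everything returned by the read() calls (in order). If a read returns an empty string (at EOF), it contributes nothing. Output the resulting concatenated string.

Answer: YM0E7OD55E729S5E729S3LFCS3YTE55E72

Derivation:
After 1 (read(4)): returned 'YM0E', offset=4
After 2 (read(8)): returned '7OD55E72', offset=12
After 3 (read(2)): returned '9S', offset=14
After 4 (seek(-6, CUR)): offset=8
After 5 (read(7)): returned '5E729S3', offset=15
After 6 (read(5)): returned 'LFCS3', offset=20
After 7 (read(3)): returned 'YTE', offset=23
After 8 (seek(15, SET)): offset=15
After 9 (seek(7, SET)): offset=7
After 10 (read(4)): returned '55E7', offset=11
After 11 (read(1)): returned '2', offset=12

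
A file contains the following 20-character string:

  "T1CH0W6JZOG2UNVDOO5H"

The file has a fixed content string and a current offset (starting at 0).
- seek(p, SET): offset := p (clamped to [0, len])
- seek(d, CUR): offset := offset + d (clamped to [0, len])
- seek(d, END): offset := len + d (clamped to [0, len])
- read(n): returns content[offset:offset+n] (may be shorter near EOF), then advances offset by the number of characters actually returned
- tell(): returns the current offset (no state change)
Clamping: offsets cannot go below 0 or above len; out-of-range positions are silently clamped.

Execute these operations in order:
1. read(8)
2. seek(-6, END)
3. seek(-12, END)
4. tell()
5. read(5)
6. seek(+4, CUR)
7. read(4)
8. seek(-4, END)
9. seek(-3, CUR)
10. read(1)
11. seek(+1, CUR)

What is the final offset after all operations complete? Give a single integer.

After 1 (read(8)): returned 'T1CH0W6J', offset=8
After 2 (seek(-6, END)): offset=14
After 3 (seek(-12, END)): offset=8
After 4 (tell()): offset=8
After 5 (read(5)): returned 'ZOG2U', offset=13
After 6 (seek(+4, CUR)): offset=17
After 7 (read(4)): returned 'O5H', offset=20
After 8 (seek(-4, END)): offset=16
After 9 (seek(-3, CUR)): offset=13
After 10 (read(1)): returned 'N', offset=14
After 11 (seek(+1, CUR)): offset=15

Answer: 15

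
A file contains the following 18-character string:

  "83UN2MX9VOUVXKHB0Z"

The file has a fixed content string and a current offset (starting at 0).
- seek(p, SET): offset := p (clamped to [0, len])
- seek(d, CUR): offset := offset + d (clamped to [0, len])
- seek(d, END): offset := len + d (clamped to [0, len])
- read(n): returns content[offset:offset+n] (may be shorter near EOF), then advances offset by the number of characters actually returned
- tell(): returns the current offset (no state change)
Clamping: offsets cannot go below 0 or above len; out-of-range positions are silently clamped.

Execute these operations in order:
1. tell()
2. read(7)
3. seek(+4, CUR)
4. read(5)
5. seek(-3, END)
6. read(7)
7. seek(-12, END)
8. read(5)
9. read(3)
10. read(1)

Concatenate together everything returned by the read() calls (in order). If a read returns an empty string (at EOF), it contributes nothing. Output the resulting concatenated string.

Answer: 83UN2MXVXKHBB0ZX9VOUVXKH

Derivation:
After 1 (tell()): offset=0
After 2 (read(7)): returned '83UN2MX', offset=7
After 3 (seek(+4, CUR)): offset=11
After 4 (read(5)): returned 'VXKHB', offset=16
After 5 (seek(-3, END)): offset=15
After 6 (read(7)): returned 'B0Z', offset=18
After 7 (seek(-12, END)): offset=6
After 8 (read(5)): returned 'X9VOU', offset=11
After 9 (read(3)): returned 'VXK', offset=14
After 10 (read(1)): returned 'H', offset=15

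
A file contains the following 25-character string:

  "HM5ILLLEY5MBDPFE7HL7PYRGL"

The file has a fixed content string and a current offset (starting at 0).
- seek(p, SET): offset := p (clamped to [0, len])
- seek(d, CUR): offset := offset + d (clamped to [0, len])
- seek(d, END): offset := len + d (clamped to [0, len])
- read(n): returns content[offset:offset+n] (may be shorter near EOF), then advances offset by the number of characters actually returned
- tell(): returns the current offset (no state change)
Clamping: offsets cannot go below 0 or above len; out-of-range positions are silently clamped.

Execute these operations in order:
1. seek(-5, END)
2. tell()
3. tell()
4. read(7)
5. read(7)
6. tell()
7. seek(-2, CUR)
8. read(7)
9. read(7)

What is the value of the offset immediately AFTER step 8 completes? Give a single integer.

After 1 (seek(-5, END)): offset=20
After 2 (tell()): offset=20
After 3 (tell()): offset=20
After 4 (read(7)): returned 'PYRGL', offset=25
After 5 (read(7)): returned '', offset=25
After 6 (tell()): offset=25
After 7 (seek(-2, CUR)): offset=23
After 8 (read(7)): returned 'GL', offset=25

Answer: 25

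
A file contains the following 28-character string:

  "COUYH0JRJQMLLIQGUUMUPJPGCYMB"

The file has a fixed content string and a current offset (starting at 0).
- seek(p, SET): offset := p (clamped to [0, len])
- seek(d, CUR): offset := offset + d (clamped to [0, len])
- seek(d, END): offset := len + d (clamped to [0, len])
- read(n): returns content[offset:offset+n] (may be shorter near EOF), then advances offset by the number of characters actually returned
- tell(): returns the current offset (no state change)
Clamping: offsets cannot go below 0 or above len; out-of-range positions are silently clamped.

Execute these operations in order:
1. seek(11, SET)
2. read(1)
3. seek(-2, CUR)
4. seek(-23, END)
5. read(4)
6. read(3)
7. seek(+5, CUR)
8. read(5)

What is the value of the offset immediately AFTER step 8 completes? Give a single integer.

After 1 (seek(11, SET)): offset=11
After 2 (read(1)): returned 'L', offset=12
After 3 (seek(-2, CUR)): offset=10
After 4 (seek(-23, END)): offset=5
After 5 (read(4)): returned '0JRJ', offset=9
After 6 (read(3)): returned 'QML', offset=12
After 7 (seek(+5, CUR)): offset=17
After 8 (read(5)): returned 'UMUPJ', offset=22

Answer: 22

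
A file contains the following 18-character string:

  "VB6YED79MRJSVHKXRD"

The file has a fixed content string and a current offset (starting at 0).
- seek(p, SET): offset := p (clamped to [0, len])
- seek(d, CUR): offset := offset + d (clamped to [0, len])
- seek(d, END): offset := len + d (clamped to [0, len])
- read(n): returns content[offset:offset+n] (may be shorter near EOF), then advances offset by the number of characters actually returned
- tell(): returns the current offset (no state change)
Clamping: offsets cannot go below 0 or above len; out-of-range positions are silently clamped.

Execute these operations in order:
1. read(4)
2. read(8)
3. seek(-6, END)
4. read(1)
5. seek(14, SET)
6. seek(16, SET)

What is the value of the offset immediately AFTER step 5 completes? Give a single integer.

After 1 (read(4)): returned 'VB6Y', offset=4
After 2 (read(8)): returned 'ED79MRJS', offset=12
After 3 (seek(-6, END)): offset=12
After 4 (read(1)): returned 'V', offset=13
After 5 (seek(14, SET)): offset=14

Answer: 14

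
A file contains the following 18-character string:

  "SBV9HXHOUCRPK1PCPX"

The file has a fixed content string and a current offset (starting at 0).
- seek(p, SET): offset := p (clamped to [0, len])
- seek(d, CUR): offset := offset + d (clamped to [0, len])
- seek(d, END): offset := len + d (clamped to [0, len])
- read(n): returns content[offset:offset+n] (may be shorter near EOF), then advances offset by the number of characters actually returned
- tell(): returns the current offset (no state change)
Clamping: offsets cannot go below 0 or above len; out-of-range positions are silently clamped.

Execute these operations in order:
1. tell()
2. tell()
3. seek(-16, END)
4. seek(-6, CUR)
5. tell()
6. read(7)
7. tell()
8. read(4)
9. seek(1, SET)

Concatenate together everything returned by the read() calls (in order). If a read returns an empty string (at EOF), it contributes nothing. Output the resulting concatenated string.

Answer: SBV9HXHOUCR

Derivation:
After 1 (tell()): offset=0
After 2 (tell()): offset=0
After 3 (seek(-16, END)): offset=2
After 4 (seek(-6, CUR)): offset=0
After 5 (tell()): offset=0
After 6 (read(7)): returned 'SBV9HXH', offset=7
After 7 (tell()): offset=7
After 8 (read(4)): returned 'OUCR', offset=11
After 9 (seek(1, SET)): offset=1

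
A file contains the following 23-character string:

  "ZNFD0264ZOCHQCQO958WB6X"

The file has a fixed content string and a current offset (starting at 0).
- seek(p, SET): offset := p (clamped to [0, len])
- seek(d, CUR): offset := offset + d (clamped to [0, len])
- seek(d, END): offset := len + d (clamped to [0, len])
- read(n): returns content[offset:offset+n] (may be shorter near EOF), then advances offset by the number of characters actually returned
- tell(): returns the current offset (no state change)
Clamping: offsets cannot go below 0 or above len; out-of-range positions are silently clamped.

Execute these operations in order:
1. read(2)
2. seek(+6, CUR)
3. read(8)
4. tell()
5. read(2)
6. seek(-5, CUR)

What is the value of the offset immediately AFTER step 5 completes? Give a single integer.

Answer: 18

Derivation:
After 1 (read(2)): returned 'ZN', offset=2
After 2 (seek(+6, CUR)): offset=8
After 3 (read(8)): returned 'ZOCHQCQO', offset=16
After 4 (tell()): offset=16
After 5 (read(2)): returned '95', offset=18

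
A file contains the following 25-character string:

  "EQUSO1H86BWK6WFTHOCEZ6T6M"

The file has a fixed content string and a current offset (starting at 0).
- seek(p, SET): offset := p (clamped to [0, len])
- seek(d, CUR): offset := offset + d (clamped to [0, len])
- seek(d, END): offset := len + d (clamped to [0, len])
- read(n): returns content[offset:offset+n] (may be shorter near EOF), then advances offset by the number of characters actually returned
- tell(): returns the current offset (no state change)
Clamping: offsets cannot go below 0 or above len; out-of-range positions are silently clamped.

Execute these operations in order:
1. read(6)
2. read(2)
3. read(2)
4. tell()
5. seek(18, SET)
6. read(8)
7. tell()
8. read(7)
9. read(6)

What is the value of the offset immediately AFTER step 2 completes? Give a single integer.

Answer: 8

Derivation:
After 1 (read(6)): returned 'EQUSO1', offset=6
After 2 (read(2)): returned 'H8', offset=8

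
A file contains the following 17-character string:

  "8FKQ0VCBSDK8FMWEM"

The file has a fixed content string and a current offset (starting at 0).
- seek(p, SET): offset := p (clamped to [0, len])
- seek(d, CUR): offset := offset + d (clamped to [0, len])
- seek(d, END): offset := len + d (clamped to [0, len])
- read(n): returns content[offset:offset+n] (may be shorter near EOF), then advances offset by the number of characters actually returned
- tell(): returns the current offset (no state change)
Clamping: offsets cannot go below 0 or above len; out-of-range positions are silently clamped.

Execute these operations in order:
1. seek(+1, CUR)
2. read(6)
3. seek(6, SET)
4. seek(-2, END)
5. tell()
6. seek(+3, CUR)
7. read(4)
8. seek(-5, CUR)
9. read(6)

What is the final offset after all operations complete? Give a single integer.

After 1 (seek(+1, CUR)): offset=1
After 2 (read(6)): returned 'FKQ0VC', offset=7
After 3 (seek(6, SET)): offset=6
After 4 (seek(-2, END)): offset=15
After 5 (tell()): offset=15
After 6 (seek(+3, CUR)): offset=17
After 7 (read(4)): returned '', offset=17
After 8 (seek(-5, CUR)): offset=12
After 9 (read(6)): returned 'FMWEM', offset=17

Answer: 17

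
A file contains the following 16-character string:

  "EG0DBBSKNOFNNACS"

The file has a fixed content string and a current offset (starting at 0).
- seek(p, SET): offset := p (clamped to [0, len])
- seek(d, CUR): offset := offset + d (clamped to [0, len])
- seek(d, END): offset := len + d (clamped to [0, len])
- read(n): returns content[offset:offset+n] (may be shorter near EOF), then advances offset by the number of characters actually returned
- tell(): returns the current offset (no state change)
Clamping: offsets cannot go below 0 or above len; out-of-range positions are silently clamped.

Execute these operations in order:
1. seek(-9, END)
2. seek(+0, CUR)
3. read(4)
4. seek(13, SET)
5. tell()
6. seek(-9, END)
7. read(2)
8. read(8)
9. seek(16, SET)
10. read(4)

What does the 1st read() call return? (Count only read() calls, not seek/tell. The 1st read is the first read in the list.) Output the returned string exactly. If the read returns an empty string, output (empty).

After 1 (seek(-9, END)): offset=7
After 2 (seek(+0, CUR)): offset=7
After 3 (read(4)): returned 'KNOF', offset=11
After 4 (seek(13, SET)): offset=13
After 5 (tell()): offset=13
After 6 (seek(-9, END)): offset=7
After 7 (read(2)): returned 'KN', offset=9
After 8 (read(8)): returned 'OFNNACS', offset=16
After 9 (seek(16, SET)): offset=16
After 10 (read(4)): returned '', offset=16

Answer: KNOF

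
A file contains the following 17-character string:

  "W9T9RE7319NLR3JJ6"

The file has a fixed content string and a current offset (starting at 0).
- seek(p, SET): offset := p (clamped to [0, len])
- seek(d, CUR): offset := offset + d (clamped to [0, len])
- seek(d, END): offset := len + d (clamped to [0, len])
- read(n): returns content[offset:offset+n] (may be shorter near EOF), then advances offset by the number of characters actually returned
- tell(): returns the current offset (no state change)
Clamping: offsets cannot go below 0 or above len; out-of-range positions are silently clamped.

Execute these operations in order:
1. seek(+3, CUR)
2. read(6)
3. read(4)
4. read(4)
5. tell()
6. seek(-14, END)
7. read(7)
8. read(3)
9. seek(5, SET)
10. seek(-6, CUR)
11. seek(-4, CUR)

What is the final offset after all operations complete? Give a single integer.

Answer: 0

Derivation:
After 1 (seek(+3, CUR)): offset=3
After 2 (read(6)): returned '9RE731', offset=9
After 3 (read(4)): returned '9NLR', offset=13
After 4 (read(4)): returned '3JJ6', offset=17
After 5 (tell()): offset=17
After 6 (seek(-14, END)): offset=3
After 7 (read(7)): returned '9RE7319', offset=10
After 8 (read(3)): returned 'NLR', offset=13
After 9 (seek(5, SET)): offset=5
After 10 (seek(-6, CUR)): offset=0
After 11 (seek(-4, CUR)): offset=0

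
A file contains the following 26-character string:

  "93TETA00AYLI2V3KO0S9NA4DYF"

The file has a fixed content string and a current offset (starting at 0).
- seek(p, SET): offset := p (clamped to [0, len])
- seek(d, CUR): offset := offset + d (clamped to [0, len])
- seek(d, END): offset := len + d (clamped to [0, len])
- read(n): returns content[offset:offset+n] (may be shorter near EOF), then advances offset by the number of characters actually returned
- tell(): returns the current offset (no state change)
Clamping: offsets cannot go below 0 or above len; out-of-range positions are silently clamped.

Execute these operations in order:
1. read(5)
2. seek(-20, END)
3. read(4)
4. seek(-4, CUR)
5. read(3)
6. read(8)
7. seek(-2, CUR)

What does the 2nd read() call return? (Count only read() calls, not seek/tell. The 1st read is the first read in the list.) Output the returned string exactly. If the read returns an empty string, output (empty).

Answer: 00AY

Derivation:
After 1 (read(5)): returned '93TET', offset=5
After 2 (seek(-20, END)): offset=6
After 3 (read(4)): returned '00AY', offset=10
After 4 (seek(-4, CUR)): offset=6
After 5 (read(3)): returned '00A', offset=9
After 6 (read(8)): returned 'YLI2V3KO', offset=17
After 7 (seek(-2, CUR)): offset=15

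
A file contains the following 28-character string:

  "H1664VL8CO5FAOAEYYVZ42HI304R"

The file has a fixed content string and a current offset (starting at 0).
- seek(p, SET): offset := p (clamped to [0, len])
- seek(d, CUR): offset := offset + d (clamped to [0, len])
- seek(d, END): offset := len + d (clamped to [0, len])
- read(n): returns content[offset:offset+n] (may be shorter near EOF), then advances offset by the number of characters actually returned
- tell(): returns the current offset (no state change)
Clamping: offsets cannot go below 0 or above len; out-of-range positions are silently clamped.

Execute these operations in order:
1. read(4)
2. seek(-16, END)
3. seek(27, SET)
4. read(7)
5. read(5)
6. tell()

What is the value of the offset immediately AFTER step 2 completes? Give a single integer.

Answer: 12

Derivation:
After 1 (read(4)): returned 'H166', offset=4
After 2 (seek(-16, END)): offset=12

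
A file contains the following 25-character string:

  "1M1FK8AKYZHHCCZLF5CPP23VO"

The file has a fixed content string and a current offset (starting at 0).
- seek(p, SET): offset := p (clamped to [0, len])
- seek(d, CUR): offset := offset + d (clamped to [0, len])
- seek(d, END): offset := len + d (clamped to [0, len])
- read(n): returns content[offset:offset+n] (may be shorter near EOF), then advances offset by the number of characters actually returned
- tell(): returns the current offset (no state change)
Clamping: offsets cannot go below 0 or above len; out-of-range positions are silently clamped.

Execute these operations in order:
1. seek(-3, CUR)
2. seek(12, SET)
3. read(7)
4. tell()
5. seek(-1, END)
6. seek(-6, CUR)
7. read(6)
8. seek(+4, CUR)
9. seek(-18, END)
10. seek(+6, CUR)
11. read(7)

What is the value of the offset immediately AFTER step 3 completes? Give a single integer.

After 1 (seek(-3, CUR)): offset=0
After 2 (seek(12, SET)): offset=12
After 3 (read(7)): returned 'CCZLF5C', offset=19

Answer: 19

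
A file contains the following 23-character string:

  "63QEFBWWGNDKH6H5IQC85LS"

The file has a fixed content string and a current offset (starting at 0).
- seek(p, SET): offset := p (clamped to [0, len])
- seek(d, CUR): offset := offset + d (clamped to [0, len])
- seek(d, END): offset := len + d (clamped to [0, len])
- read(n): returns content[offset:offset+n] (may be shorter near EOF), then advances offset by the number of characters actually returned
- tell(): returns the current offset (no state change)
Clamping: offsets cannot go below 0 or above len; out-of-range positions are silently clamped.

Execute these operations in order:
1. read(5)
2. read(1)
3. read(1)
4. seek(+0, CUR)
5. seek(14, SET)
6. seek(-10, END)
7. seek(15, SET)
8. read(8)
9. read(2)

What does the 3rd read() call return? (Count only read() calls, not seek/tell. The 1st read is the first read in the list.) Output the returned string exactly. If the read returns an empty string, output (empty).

Answer: W

Derivation:
After 1 (read(5)): returned '63QEF', offset=5
After 2 (read(1)): returned 'B', offset=6
After 3 (read(1)): returned 'W', offset=7
After 4 (seek(+0, CUR)): offset=7
After 5 (seek(14, SET)): offset=14
After 6 (seek(-10, END)): offset=13
After 7 (seek(15, SET)): offset=15
After 8 (read(8)): returned '5IQC85LS', offset=23
After 9 (read(2)): returned '', offset=23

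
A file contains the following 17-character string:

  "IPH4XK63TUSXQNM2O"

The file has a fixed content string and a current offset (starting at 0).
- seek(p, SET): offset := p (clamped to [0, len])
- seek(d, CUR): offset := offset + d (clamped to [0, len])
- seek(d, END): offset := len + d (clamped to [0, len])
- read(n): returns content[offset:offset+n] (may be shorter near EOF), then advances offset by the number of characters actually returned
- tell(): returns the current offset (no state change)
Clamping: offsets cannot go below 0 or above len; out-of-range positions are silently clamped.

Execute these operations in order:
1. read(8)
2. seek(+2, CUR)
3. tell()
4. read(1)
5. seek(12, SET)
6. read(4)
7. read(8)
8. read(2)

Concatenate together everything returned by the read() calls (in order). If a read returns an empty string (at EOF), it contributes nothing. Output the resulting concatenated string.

Answer: IPH4XK63SQNM2O

Derivation:
After 1 (read(8)): returned 'IPH4XK63', offset=8
After 2 (seek(+2, CUR)): offset=10
After 3 (tell()): offset=10
After 4 (read(1)): returned 'S', offset=11
After 5 (seek(12, SET)): offset=12
After 6 (read(4)): returned 'QNM2', offset=16
After 7 (read(8)): returned 'O', offset=17
After 8 (read(2)): returned '', offset=17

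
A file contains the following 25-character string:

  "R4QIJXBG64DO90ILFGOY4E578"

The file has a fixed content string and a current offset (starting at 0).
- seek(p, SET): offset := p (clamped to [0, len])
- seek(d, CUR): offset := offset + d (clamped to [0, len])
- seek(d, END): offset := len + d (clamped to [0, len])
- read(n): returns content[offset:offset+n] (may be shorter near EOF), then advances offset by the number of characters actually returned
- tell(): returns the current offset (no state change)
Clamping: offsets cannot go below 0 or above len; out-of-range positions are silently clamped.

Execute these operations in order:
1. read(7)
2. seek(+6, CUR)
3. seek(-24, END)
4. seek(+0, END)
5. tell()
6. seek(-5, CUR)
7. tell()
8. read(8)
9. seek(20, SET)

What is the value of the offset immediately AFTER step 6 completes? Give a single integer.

After 1 (read(7)): returned 'R4QIJXB', offset=7
After 2 (seek(+6, CUR)): offset=13
After 3 (seek(-24, END)): offset=1
After 4 (seek(+0, END)): offset=25
After 5 (tell()): offset=25
After 6 (seek(-5, CUR)): offset=20

Answer: 20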